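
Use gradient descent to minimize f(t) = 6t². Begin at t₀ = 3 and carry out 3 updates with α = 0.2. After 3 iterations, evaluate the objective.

f′(t) = 12t
Step 1: f′(3) = 36; t₁ = 3 − 0.2·36 = -4.2
Step 2: f′(-4.2) = -50.4; t₂ = -4.2 − 0.2·(-50.4) = 5.88
Step 3: f′(5.88) = 70.56; t₃ = 5.88 − 0.2·70.56 = -8.232
f(-8.232) = 406.594944

406.594944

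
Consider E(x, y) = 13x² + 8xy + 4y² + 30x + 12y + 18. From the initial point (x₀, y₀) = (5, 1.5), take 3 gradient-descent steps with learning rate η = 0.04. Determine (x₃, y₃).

∇E = (26x + 8y + 30, 8x + 8y + 12)
(x₁, y₁) = (5, 1.5) − 0.04·(172, 64) = (-1.88, -1.06)
(x₂, y₂) = (-1.88, -1.06) − 0.04·(-27.36, -11.52) = (-0.7856, -0.5992)
(x₃, y₃) = (-0.7856, -0.5992) − 0.04·(4.7808, 0.9216) = (-0.976832, -0.636064)

(-0.976832, -0.636064)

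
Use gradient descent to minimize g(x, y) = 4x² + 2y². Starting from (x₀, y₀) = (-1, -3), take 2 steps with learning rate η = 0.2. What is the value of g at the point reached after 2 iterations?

∇g = (8x, 4y)
Step 1: at (-1, -3), ∇g = (-8, -12) → (-1, -3) − 0.2·(-8, -12) = (0.6, -0.6)
Step 2: at (0.6, -0.6), ∇g = (4.8, -2.4) → (0.6, -0.6) − 0.2·(4.8, -2.4) = (-0.36, -0.12)
g(-0.36, -0.12) = 0.5472

0.5472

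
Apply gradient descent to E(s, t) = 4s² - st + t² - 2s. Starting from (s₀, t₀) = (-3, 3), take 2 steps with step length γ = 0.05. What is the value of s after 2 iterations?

-0.7025

∇E = (8s - t - 2, -s + 2t)
(s₁, t₁) = (-3, 3) − 0.05·(-29, 9) = (-1.55, 2.55)
(s₂, t₂) = (-1.55, 2.55) − 0.05·(-16.95, 6.65) = (-0.7025, 2.2175)
s = -0.7025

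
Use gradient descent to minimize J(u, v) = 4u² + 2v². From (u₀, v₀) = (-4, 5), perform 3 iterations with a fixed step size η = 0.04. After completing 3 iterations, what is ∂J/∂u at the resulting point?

-10.061824

∇J = (8u, 4v)
(u₁, v₁) = (-4, 5) − 0.04·(-32, 20) = (-2.72, 4.2)
(u₂, v₂) = (-2.72, 4.2) − 0.04·(-21.76, 16.8) = (-1.8496, 3.528)
(u₃, v₃) = (-1.8496, 3.528) − 0.04·(-14.7968, 14.112) = (-1.257728, 2.96352)
∂J/∂u at (-1.257728, 2.96352) = -10.061824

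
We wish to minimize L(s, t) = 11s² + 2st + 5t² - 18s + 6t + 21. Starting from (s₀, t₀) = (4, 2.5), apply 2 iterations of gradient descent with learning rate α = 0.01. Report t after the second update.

1.774

∇L = (22s + 2t - 18, 2s + 10t + 6)
(s₁, t₁) = (4, 2.5) − 0.01·(75, 39) = (3.25, 2.11)
(s₂, t₂) = (3.25, 2.11) − 0.01·(57.72, 33.6) = (2.6728, 1.774)
t = 1.774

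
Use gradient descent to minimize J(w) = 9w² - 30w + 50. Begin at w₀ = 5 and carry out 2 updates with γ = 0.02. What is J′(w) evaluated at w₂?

24.576

J′(w) = 18w - 30
Step 1: J′(5) = 60; w₁ = 5 − 0.02·60 = 3.8
Step 2: J′(3.8) = 38.4; w₂ = 3.8 − 0.02·38.4 = 3.032
J′(w) at (3.032) = 24.576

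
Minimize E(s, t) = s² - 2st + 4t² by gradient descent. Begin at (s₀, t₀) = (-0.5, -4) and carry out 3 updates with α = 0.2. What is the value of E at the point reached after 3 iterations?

8.471632

∇E = (2s - 2t, -2s + 8t)
(s₁, t₁) = (-0.5, -4) − 0.2·(7, -31) = (-1.9, 2.2)
(s₂, t₂) = (-1.9, 2.2) − 0.2·(-8.2, 21.4) = (-0.26, -2.08)
(s₃, t₃) = (-0.26, -2.08) − 0.2·(3.64, -16.12) = (-0.988, 1.144)
E(-0.988, 1.144) = 8.471632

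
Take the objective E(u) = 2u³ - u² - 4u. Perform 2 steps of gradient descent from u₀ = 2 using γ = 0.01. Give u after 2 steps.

1.713664

E′(u) = 6u² - 2u - 4
u₁ = 2 − 0.01·16 = 1.84
u₂ = 1.84 − 0.01·12.6336 = 1.713664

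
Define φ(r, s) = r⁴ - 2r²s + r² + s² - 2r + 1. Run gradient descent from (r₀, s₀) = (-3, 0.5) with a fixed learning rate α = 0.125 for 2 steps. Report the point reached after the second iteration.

(-598.7265625, 30.859375)

∇φ = (4r³ - 4rs + 2r - 2, -2r² + 2s)
(r₁, s₁) = (-3, 0.5) − 0.125·(-110, -17) = (10.75, 2.625)
(r₂, s₂) = (10.75, 2.625) − 0.125·(4875.8125, -225.875) = (-598.7265625, 30.859375)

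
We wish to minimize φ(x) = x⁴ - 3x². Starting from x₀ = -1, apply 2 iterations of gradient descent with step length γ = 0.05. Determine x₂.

φ′(x) = 4x³ - 6x
Step 1: φ′(-1) = 2; x₁ = -1 − 0.05·2 = -1.1
Step 2: φ′(-1.1) = 1.276; x₂ = -1.1 − 0.05·1.276 = -1.1638

-1.1638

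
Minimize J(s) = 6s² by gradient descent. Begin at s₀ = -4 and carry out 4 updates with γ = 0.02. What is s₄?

J′(s) = 12s
Step 1: J′(-4) = -48; s₁ = -4 − 0.02·(-48) = -3.04
Step 2: J′(-3.04) = -36.48; s₂ = -3.04 − 0.02·(-36.48) = -2.3104
Step 3: J′(-2.3104) = -27.7248; s₃ = -2.3104 − 0.02·(-27.7248) = -1.755904
Step 4: J′(-1.755904) = -21.070848; s₄ = -1.755904 − 0.02·(-21.070848) = -1.33448704

-1.33448704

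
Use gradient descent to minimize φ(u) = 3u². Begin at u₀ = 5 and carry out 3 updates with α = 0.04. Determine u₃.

2.19488

φ′(u) = 6u
u₁ = 5 − 0.04·30 = 3.8
u₂ = 3.8 − 0.04·22.8 = 2.888
u₃ = 2.888 − 0.04·17.328 = 2.19488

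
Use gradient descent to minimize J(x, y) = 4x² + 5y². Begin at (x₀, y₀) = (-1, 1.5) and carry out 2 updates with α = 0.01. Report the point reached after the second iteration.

∇J = (8x, 10y)
Step 1: at (-1, 1.5), ∇J = (-8, 15) → (-1, 1.5) − 0.01·(-8, 15) = (-0.92, 1.35)
Step 2: at (-0.92, 1.35), ∇J = (-7.36, 13.5) → (-0.92, 1.35) − 0.01·(-7.36, 13.5) = (-0.8464, 1.215)

(-0.8464, 1.215)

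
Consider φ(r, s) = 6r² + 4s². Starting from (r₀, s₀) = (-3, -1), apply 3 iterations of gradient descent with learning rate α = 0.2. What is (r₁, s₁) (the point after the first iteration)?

(4.2, 0.6)

∇φ = (12r, 8s)
Step 1: at (-3, -1), ∇φ = (-36, -8) → (-3, -1) − 0.2·(-36, -8) = (4.2, 0.6)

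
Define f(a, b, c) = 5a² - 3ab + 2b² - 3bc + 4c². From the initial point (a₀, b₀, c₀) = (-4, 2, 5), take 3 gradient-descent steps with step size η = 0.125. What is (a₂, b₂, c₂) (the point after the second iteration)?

(0.078125, 1.625, 0.515625)

∇f = (10a - 3b, -3a + 4b - 3c, -3b + 8c)
(a₁, b₁, c₁) = (-4, 2, 5) − 0.125·(-46, 5, 34) = (1.75, 1.375, 0.75)
(a₂, b₂, c₂) = (1.75, 1.375, 0.75) − 0.125·(13.375, -2, 1.875) = (0.078125, 1.625, 0.515625)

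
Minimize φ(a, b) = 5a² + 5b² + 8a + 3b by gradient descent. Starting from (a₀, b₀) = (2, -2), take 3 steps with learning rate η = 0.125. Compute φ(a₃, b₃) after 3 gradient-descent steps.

-3.63690185546875

∇φ = (10a + 8, 10b + 3)
Step 1: at (2, -2), ∇φ = (28, -17) → (2, -2) − 0.125·(28, -17) = (-1.5, 0.125)
Step 2: at (-1.5, 0.125), ∇φ = (-7, 4.25) → (-1.5, 0.125) − 0.125·(-7, 4.25) = (-0.625, -0.40625)
Step 3: at (-0.625, -0.40625), ∇φ = (1.75, -1.0625) → (-0.625, -0.40625) − 0.125·(1.75, -1.0625) = (-0.84375, -0.2734375)
φ(-0.84375, -0.2734375) = -3.63690185546875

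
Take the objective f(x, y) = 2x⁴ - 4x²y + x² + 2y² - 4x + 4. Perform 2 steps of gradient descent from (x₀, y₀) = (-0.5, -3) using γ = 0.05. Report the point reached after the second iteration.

∇f = (8x³ - 8xy + 2x - 4, -4x² + 4y)
Step 1: at (-0.5, -3), ∇f = (-18, -13) → (-0.5, -3) − 0.05·(-18, -13) = (0.4, -2.35)
Step 2: at (0.4, -2.35), ∇f = (4.832, -10.04) → (0.4, -2.35) − 0.05·(4.832, -10.04) = (0.1584, -1.848)

(0.1584, -1.848)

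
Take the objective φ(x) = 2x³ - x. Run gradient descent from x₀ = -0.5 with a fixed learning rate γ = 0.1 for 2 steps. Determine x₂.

-0.6315

φ′(x) = 6x² - 1
Step 1: φ′(-0.5) = 0.5; x₁ = -0.5 − 0.1·0.5 = -0.55
Step 2: φ′(-0.55) = 0.815; x₂ = -0.55 − 0.1·0.815 = -0.6315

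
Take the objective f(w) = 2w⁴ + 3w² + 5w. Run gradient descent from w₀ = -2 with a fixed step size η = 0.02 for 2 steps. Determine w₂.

-0.57918208

f′(w) = 8w³ + 6w + 5
w₁ = -2 − 0.02·(-71) = -0.58
w₂ = -0.58 − 0.02·(-0.040896) = -0.57918208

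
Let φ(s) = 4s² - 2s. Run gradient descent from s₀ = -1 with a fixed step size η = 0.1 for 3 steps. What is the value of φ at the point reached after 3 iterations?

φ′(s) = 8s - 2
Step 1: φ′(-1) = -10; s₁ = -1 − 0.1·(-10) = 0
Step 2: φ′(0) = -2; s₂ = 0 − 0.1·(-2) = 0.2
Step 3: φ′(0.2) = -0.4; s₃ = 0.2 − 0.1·(-0.4) = 0.24
φ(0.24) = -0.2496

-0.2496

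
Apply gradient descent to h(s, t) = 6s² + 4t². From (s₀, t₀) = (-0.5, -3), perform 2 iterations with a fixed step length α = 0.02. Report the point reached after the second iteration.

(-0.2888, -2.1168)

∇h = (12s, 8t)
(s₁, t₁) = (-0.5, -3) − 0.02·(-6, -24) = (-0.38, -2.52)
(s₂, t₂) = (-0.38, -2.52) − 0.02·(-4.56, -20.16) = (-0.2888, -2.1168)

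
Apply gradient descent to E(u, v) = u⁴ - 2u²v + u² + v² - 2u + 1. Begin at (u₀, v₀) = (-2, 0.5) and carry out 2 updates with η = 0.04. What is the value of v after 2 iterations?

0.750368

∇E = (4u³ - 4uv + 2u - 2, -2u² + 2v)
Step 1: at (-2, 0.5), ∇E = (-34, -7) → (-2, 0.5) − 0.04·(-34, -7) = (-0.64, 0.78)
Step 2: at (-0.64, 0.78), ∇E = (-2.331776, 0.7408) → (-0.64, 0.78) − 0.04·(-2.331776, 0.7408) = (-0.54672896, 0.750368)
v = 0.750368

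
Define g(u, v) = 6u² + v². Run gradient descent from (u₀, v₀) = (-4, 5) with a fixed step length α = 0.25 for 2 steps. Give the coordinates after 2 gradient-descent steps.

(-16, 1.25)

∇g = (12u, 2v)
(u₁, v₁) = (-4, 5) − 0.25·(-48, 10) = (8, 2.5)
(u₂, v₂) = (8, 2.5) − 0.25·(96, 5) = (-16, 1.25)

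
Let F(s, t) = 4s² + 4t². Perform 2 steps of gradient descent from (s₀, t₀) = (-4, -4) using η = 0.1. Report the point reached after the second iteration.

∇F = (8s, 8t)
(s₁, t₁) = (-4, -4) − 0.1·(-32, -32) = (-0.8, -0.8)
(s₂, t₂) = (-0.8, -0.8) − 0.1·(-6.4, -6.4) = (-0.16, -0.16)

(-0.16, -0.16)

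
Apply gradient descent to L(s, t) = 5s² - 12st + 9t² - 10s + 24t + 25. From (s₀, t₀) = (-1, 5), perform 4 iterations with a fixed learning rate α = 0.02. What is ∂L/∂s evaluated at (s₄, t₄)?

2.23510528

∇L = (10s - 12t - 10, -12s + 18t + 24)
Step 1: at (-1, 5), ∇L = (-80, 126) → (-1, 5) − 0.02·(-80, 126) = (0.6, 2.48)
Step 2: at (0.6, 2.48), ∇L = (-33.76, 61.44) → (0.6, 2.48) − 0.02·(-33.76, 61.44) = (1.2752, 1.2512)
Step 3: at (1.2752, 1.2512), ∇L = (-12.2624, 31.2192) → (1.2752, 1.2512) − 0.02·(-12.2624, 31.2192) = (1.520448, 0.626816)
Step 4: at (1.520448, 0.626816), ∇L = (-2.317312, 17.037312) → (1.520448, 0.626816) − 0.02·(-2.317312, 17.037312) = (1.56679424, 0.28606976)
∂L/∂s at (1.56679424, 0.28606976) = 2.23510528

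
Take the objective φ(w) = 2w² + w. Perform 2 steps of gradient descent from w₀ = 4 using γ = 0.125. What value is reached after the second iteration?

0.8125

φ′(w) = 4w + 1
Step 1: φ′(4) = 17; w₁ = 4 − 0.125·17 = 1.875
Step 2: φ′(1.875) = 8.5; w₂ = 1.875 − 0.125·8.5 = 0.8125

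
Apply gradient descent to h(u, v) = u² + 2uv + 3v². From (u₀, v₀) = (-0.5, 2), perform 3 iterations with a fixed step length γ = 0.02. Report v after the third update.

∇h = (2u + 2v, 2u + 6v)
(u₁, v₁) = (-0.5, 2) − 0.02·(3, 11) = (-0.56, 1.78)
(u₂, v₂) = (-0.56, 1.78) − 0.02·(2.44, 9.56) = (-0.6088, 1.5888)
(u₃, v₃) = (-0.6088, 1.5888) − 0.02·(1.96, 8.3152) = (-0.648, 1.422496)
v = 1.422496

1.422496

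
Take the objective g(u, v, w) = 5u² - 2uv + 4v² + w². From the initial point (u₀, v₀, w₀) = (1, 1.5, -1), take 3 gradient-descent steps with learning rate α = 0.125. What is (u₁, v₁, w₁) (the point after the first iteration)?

∇g = (10u - 2v, -2u + 8v, 2w)
Step 1: at (1, 1.5, -1), ∇g = (7, 10, -2) → (1, 1.5, -1) − 0.125·(7, 10, -2) = (0.125, 0.25, -0.75)

(0.125, 0.25, -0.75)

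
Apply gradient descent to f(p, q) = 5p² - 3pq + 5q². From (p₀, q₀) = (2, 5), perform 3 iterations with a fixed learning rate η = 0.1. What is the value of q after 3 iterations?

∇f = (10p - 3q, -3p + 10q)
Step 1: at (2, 5), ∇f = (5, 44) → (2, 5) − 0.1·(5, 44) = (1.5, 0.6)
Step 2: at (1.5, 0.6), ∇f = (13.2, 1.5) → (1.5, 0.6) − 0.1·(13.2, 1.5) = (0.18, 0.45)
Step 3: at (0.18, 0.45), ∇f = (0.45, 3.96) → (0.18, 0.45) − 0.1·(0.45, 3.96) = (0.135, 0.054)
q = 0.054

0.054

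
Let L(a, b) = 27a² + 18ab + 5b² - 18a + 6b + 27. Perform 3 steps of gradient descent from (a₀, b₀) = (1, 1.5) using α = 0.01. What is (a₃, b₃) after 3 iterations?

∇L = (54a + 18b - 18, 18a + 10b + 6)
(a₁, b₁) = (1, 1.5) − 0.01·(63, 39) = (0.37, 1.11)
(a₂, b₂) = (0.37, 1.11) − 0.01·(21.96, 23.76) = (0.1504, 0.8724)
(a₃, b₃) = (0.1504, 0.8724) − 0.01·(5.8248, 17.4312) = (0.092152, 0.698088)

(0.092152, 0.698088)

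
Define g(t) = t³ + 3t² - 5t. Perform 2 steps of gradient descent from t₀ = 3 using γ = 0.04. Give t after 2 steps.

1.0288

g′(t) = 3t² + 6t - 5
t₁ = 3 − 0.04·40 = 1.4
t₂ = 1.4 − 0.04·9.28 = 1.0288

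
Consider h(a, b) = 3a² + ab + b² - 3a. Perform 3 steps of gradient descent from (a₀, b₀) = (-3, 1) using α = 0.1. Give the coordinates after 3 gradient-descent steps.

∇h = (6a + b - 3, a + 2b)
Step 1: at (-3, 1), ∇h = (-20, -1) → (-3, 1) − 0.1·(-20, -1) = (-1, 1.1)
Step 2: at (-1, 1.1), ∇h = (-7.9, 1.2) → (-1, 1.1) − 0.1·(-7.9, 1.2) = (-0.21, 0.98)
Step 3: at (-0.21, 0.98), ∇h = (-3.28, 1.75) → (-0.21, 0.98) − 0.1·(-3.28, 1.75) = (0.118, 0.805)

(0.118, 0.805)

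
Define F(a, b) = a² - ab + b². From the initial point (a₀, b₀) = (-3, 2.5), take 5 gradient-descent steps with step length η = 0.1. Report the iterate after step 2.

(-1.55, 1.145)

∇F = (2a - b, -a + 2b)
Step 1: at (-3, 2.5), ∇F = (-8.5, 8) → (-3, 2.5) − 0.1·(-8.5, 8) = (-2.15, 1.7)
Step 2: at (-2.15, 1.7), ∇F = (-6, 5.55) → (-2.15, 1.7) − 0.1·(-6, 5.55) = (-1.55, 1.145)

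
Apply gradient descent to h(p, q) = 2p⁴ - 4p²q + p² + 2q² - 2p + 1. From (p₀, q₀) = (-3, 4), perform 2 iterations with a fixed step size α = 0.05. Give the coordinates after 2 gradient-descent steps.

∇h = (8p³ - 8pq + 2p - 2, -4p² + 4q)
(p₁, q₁) = (-3, 4) − 0.05·(-128, -20) = (3.4, 5)
(p₂, q₂) = (3.4, 5) − 0.05·(183.232, -26.24) = (-5.7616, 6.312)

(-5.7616, 6.312)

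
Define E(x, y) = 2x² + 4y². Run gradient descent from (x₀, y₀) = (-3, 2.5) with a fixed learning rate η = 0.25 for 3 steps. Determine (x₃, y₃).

∇E = (4x, 8y)
Step 1: at (-3, 2.5), ∇E = (-12, 20) → (-3, 2.5) − 0.25·(-12, 20) = (0, -2.5)
Step 2: at (0, -2.5), ∇E = (0, -20) → (0, -2.5) − 0.25·(0, -20) = (0, 2.5)
Step 3: at (0, 2.5), ∇E = (0, 20) → (0, 2.5) − 0.25·(0, 20) = (0, -2.5)

(0, -2.5)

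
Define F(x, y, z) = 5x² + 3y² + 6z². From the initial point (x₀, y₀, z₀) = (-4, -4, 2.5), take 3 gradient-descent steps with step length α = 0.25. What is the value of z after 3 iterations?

∇F = (10x, 6y, 12z)
Step 1: at (-4, -4, 2.5), ∇F = (-40, -24, 30) → (-4, -4, 2.5) − 0.25·(-40, -24, 30) = (6, 2, -5)
Step 2: at (6, 2, -5), ∇F = (60, 12, -60) → (6, 2, -5) − 0.25·(60, 12, -60) = (-9, -1, 10)
Step 3: at (-9, -1, 10), ∇F = (-90, -6, 120) → (-9, -1, 10) − 0.25·(-90, -6, 120) = (13.5, 0.5, -20)
z = -20

-20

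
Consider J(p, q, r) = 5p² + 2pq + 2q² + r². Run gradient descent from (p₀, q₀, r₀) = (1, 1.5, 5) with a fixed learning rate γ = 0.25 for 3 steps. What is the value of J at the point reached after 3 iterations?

∇J = (10p + 2q, 2p + 4q, 2r)
(p₁, q₁, r₁) = (1, 1.5, 5) − 0.25·(13, 8, 10) = (-2.25, -0.5, 2.5)
(p₂, q₂, r₂) = (-2.25, -0.5, 2.5) − 0.25·(-23.5, -6.5, 5) = (3.625, 1.125, 1.25)
(p₃, q₃, r₃) = (3.625, 1.125, 1.25) − 0.25·(38.5, 11.75, 2.5) = (-6, -1.8125, 0.625)
J(-6, -1.8125, 0.625) = 208.7109375

208.7109375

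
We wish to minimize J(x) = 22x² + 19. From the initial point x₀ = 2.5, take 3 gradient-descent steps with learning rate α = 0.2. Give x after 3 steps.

J′(x) = 44x
x₁ = 2.5 − 0.2·110 = -19.5
x₂ = -19.5 − 0.2·(-858) = 152.1
x₃ = 152.1 − 0.2·6692.4 = -1186.38

-1186.38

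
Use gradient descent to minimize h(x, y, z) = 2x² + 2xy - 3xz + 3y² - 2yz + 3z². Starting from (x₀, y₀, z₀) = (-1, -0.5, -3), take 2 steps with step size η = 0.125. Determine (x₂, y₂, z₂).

(-1.0625, -0.09375, -1.03125)

∇h = (4x + 2y - 3z, 2x + 6y - 2z, -3x - 2y + 6z)
(x₁, y₁, z₁) = (-1, -0.5, -3) − 0.125·(4, 1, -14) = (-1.5, -0.625, -1.25)
(x₂, y₂, z₂) = (-1.5, -0.625, -1.25) − 0.125·(-3.5, -4.25, -1.75) = (-1.0625, -0.09375, -1.03125)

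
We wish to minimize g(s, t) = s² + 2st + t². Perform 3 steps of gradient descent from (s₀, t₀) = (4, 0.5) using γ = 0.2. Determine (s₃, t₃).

∇g = (2s + 2t, 2s + 2t)
Step 1: at (4, 0.5), ∇g = (9, 9) → (4, 0.5) − 0.2·(9, 9) = (2.2, -1.3)
Step 2: at (2.2, -1.3), ∇g = (1.8, 1.8) → (2.2, -1.3) − 0.2·(1.8, 1.8) = (1.84, -1.66)
Step 3: at (1.84, -1.66), ∇g = (0.36, 0.36) → (1.84, -1.66) − 0.2·(0.36, 0.36) = (1.768, -1.732)

(1.768, -1.732)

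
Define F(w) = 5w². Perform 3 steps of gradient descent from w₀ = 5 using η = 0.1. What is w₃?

F′(w) = 10w
Step 1: F′(5) = 50; w₁ = 5 − 0.1·50 = 0
Step 2: F′(0) = 0; w₂ = 0 − 0.1·0 = 0
Step 3: F′(0) = 0; w₃ = 0 − 0.1·0 = 0

0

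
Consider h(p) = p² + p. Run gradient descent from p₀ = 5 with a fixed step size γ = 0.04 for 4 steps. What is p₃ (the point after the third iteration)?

h′(p) = 2p + 1
Step 1: h′(5) = 11; p₁ = 5 − 0.04·11 = 4.56
Step 2: h′(4.56) = 10.12; p₂ = 4.56 − 0.04·10.12 = 4.1552
Step 3: h′(4.1552) = 9.3104; p₃ = 4.1552 − 0.04·9.3104 = 3.782784

3.782784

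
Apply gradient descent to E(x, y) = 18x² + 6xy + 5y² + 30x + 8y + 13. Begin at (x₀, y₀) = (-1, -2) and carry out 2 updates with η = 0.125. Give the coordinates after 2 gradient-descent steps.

(-8.3125, -2)

∇E = (36x + 6y + 30, 6x + 10y + 8)
Step 1: at (-1, -2), ∇E = (-18, -18) → (-1, -2) − 0.125·(-18, -18) = (1.25, 0.25)
Step 2: at (1.25, 0.25), ∇E = (76.5, 18) → (1.25, 0.25) − 0.125·(76.5, 18) = (-8.3125, -2)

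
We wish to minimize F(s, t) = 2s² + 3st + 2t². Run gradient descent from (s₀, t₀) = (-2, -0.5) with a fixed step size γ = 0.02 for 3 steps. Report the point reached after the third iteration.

∇F = (4s + 3t, 3s + 4t)
Step 1: at (-2, -0.5), ∇F = (-9.5, -8) → (-2, -0.5) − 0.02·(-9.5, -8) = (-1.81, -0.34)
Step 2: at (-1.81, -0.34), ∇F = (-8.26, -6.79) → (-1.81, -0.34) − 0.02·(-8.26, -6.79) = (-1.6448, -0.2042)
Step 3: at (-1.6448, -0.2042), ∇F = (-7.1918, -5.7512) → (-1.6448, -0.2042) − 0.02·(-7.1918, -5.7512) = (-1.500964, -0.089176)

(-1.500964, -0.089176)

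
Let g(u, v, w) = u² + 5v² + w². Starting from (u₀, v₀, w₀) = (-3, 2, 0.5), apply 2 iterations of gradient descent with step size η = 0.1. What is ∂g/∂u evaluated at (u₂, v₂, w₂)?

-3.84

∇g = (2u, 10v, 2w)
(u₁, v₁, w₁) = (-3, 2, 0.5) − 0.1·(-6, 20, 1) = (-2.4, 0, 0.4)
(u₂, v₂, w₂) = (-2.4, 0, 0.4) − 0.1·(-4.8, 0, 0.8) = (-1.92, 0, 0.32)
∂g/∂u at (-1.92, 0, 0.32) = -3.84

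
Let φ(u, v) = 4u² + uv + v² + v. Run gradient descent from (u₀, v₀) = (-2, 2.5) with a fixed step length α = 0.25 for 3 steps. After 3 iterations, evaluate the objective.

∇φ = (8u + v, u + 2v + 1)
(u₁, v₁) = (-2, 2.5) − 0.25·(-13.5, 4) = (1.375, 1.5)
(u₂, v₂) = (1.375, 1.5) − 0.25·(12.5, 5.375) = (-1.75, 0.15625)
(u₃, v₃) = (-1.75, 0.15625) − 0.25·(-13.84375, -0.4375) = (1.7109375, 0.265625)
φ(1.7109375, 0.265625) = 12.4998779296875

12.4998779296875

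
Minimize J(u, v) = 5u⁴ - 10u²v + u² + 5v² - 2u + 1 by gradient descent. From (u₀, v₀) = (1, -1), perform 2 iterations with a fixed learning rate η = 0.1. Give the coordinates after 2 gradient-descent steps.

∇J = (20u³ - 20uv + 2u - 2, -10u² + 10v)
Step 1: at (1, -1), ∇J = (40, -20) → (1, -1) − 0.1·(40, -20) = (-3, 1)
Step 2: at (-3, 1), ∇J = (-488, -80) → (-3, 1) − 0.1·(-488, -80) = (45.8, 9)

(45.8, 9)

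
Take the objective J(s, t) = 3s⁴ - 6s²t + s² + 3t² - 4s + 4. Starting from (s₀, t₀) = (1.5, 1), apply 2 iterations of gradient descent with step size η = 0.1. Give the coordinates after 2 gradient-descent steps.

(-1.15545, 0.9535)

∇J = (12s³ - 12st + 2s - 4, -6s² + 6t)
(s₁, t₁) = (1.5, 1) − 0.1·(21.5, -7.5) = (-0.65, 1.75)
(s₂, t₂) = (-0.65, 1.75) − 0.1·(5.0545, 7.965) = (-1.15545, 0.9535)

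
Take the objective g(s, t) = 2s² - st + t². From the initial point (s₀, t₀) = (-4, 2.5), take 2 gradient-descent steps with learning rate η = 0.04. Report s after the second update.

∇g = (4s - t, -s + 2t)
(s₁, t₁) = (-4, 2.5) − 0.04·(-18.5, 9) = (-3.26, 2.14)
(s₂, t₂) = (-3.26, 2.14) − 0.04·(-15.18, 7.54) = (-2.6528, 1.8384)
s = -2.6528

-2.6528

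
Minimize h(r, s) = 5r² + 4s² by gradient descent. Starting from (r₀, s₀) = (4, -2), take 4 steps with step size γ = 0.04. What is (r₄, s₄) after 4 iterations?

∇h = (10r, 8s)
(r₁, s₁) = (4, -2) − 0.04·(40, -16) = (2.4, -1.36)
(r₂, s₂) = (2.4, -1.36) − 0.04·(24, -10.88) = (1.44, -0.9248)
(r₃, s₃) = (1.44, -0.9248) − 0.04·(14.4, -7.3984) = (0.864, -0.628864)
(r₄, s₄) = (0.864, -0.628864) − 0.04·(8.64, -5.030912) = (0.5184, -0.42762752)

(0.5184, -0.42762752)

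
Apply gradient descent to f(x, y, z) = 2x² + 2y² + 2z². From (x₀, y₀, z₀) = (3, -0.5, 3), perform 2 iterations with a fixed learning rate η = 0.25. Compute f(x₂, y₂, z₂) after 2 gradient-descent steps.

0

∇f = (4x, 4y, 4z)
(x₁, y₁, z₁) = (3, -0.5, 3) − 0.25·(12, -2, 12) = (0, 0, 0)
(x₂, y₂, z₂) = (0, 0, 0) − 0.25·(0, 0, 0) = (0, 0, 0)
f(0, 0, 0) = 0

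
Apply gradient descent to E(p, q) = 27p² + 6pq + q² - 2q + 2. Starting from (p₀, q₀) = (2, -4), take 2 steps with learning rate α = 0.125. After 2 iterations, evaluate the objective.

∇E = (54p + 6q, 6p + 2q - 2)
Step 1: at (2, -4), ∇E = (84, 2) → (2, -4) − 0.125·(84, 2) = (-8.5, -4.25)
Step 2: at (-8.5, -4.25), ∇E = (-484.5, -61.5) → (-8.5, -4.25) − 0.125·(-484.5, -61.5) = (52.0625, 3.4375)
E(52.0625, 3.4375) = 74264.3359375

74264.3359375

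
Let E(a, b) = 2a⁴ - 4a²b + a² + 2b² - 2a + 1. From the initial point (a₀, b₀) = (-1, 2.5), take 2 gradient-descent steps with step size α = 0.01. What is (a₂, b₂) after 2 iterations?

(-1.14843904, 2.389056)

∇E = (8a³ - 8ab + 2a - 2, -4a² + 4b)
Step 1: at (-1, 2.5), ∇E = (8, 6) → (-1, 2.5) − 0.01·(8, 6) = (-1.08, 2.44)
Step 2: at (-1.08, 2.44), ∇E = (6.843904, 5.0944) → (-1.08, 2.44) − 0.01·(6.843904, 5.0944) = (-1.14843904, 2.389056)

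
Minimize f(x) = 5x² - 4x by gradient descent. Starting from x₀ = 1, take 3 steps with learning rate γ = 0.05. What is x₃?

0.475

f′(x) = 10x - 4
x₁ = 1 − 0.05·6 = 0.7
x₂ = 0.7 − 0.05·3 = 0.55
x₃ = 0.55 − 0.05·1.5 = 0.475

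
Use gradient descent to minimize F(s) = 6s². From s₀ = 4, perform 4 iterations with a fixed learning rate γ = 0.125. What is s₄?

F′(s) = 12s
Step 1: F′(4) = 48; s₁ = 4 − 0.125·48 = -2
Step 2: F′(-2) = -24; s₂ = -2 − 0.125·(-24) = 1
Step 3: F′(1) = 12; s₃ = 1 − 0.125·12 = -0.5
Step 4: F′(-0.5) = -6; s₄ = -0.5 − 0.125·(-6) = 0.25

0.25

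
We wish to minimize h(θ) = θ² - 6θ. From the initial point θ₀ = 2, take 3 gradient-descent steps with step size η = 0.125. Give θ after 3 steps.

2.578125

h′(θ) = 2θ - 6
Step 1: h′(2) = -2; θ₁ = 2 − 0.125·(-2) = 2.25
Step 2: h′(2.25) = -1.5; θ₂ = 2.25 − 0.125·(-1.5) = 2.4375
Step 3: h′(2.4375) = -1.125; θ₃ = 2.4375 − 0.125·(-1.125) = 2.578125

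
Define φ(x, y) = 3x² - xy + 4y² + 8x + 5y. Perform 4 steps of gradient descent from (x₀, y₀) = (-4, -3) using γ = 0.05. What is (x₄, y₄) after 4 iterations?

∇φ = (6x - y + 8, -x + 8y + 5)
Step 1: at (-4, -3), ∇φ = (-13, -15) → (-4, -3) − 0.05·(-13, -15) = (-3.35, -2.25)
Step 2: at (-3.35, -2.25), ∇φ = (-9.85, -9.65) → (-3.35, -2.25) − 0.05·(-9.85, -9.65) = (-2.8575, -1.7675)
Step 3: at (-2.8575, -1.7675), ∇φ = (-7.3775, -6.2825) → (-2.8575, -1.7675) − 0.05·(-7.3775, -6.2825) = (-2.488625, -1.453375)
Step 4: at (-2.488625, -1.453375), ∇φ = (-5.478375, -4.138375) → (-2.488625, -1.453375) − 0.05·(-5.478375, -4.138375) = (-2.21470625, -1.24645625)

(-2.21470625, -1.24645625)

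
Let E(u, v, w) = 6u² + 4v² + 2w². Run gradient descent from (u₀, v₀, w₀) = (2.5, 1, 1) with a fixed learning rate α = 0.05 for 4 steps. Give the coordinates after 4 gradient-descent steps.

(0.064, 0.1296, 0.4096)

∇E = (12u, 8v, 4w)
(u₁, v₁, w₁) = (2.5, 1, 1) − 0.05·(30, 8, 4) = (1, 0.6, 0.8)
(u₂, v₂, w₂) = (1, 0.6, 0.8) − 0.05·(12, 4.8, 3.2) = (0.4, 0.36, 0.64)
(u₃, v₃, w₃) = (0.4, 0.36, 0.64) − 0.05·(4.8, 2.88, 2.56) = (0.16, 0.216, 0.512)
(u₄, v₄, w₄) = (0.16, 0.216, 0.512) − 0.05·(1.92, 1.728, 2.048) = (0.064, 0.1296, 0.4096)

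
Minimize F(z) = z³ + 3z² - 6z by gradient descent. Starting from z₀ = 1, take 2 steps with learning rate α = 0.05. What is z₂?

0.786625

F′(z) = 3z² + 6z - 6
Step 1: F′(1) = 3; z₁ = 1 − 0.05·3 = 0.85
Step 2: F′(0.85) = 1.2675; z₂ = 0.85 − 0.05·1.2675 = 0.786625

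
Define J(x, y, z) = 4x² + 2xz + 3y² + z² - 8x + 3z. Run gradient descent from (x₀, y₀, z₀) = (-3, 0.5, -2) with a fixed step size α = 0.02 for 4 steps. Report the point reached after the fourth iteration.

∇J = (8x + 2z - 8, 6y, 2x + 2z + 3)
Step 1: at (-3, 0.5, -2), ∇J = (-36, 3, -7) → (-3, 0.5, -2) − 0.02·(-36, 3, -7) = (-2.28, 0.44, -1.86)
Step 2: at (-2.28, 0.44, -1.86), ∇J = (-29.96, 2.64, -5.28) → (-2.28, 0.44, -1.86) − 0.02·(-29.96, 2.64, -5.28) = (-1.6808, 0.3872, -1.7544)
Step 3: at (-1.6808, 0.3872, -1.7544), ∇J = (-24.9552, 2.3232, -3.8704) → (-1.6808, 0.3872, -1.7544) − 0.02·(-24.9552, 2.3232, -3.8704) = (-1.181696, 0.340736, -1.676992)
Step 4: at (-1.181696, 0.340736, -1.676992), ∇J = (-20.807552, 2.044416, -2.717376) → (-1.181696, 0.340736, -1.676992) − 0.02·(-20.807552, 2.044416, -2.717376) = (-0.76554496, 0.29984768, -1.62264448)

(-0.76554496, 0.29984768, -1.62264448)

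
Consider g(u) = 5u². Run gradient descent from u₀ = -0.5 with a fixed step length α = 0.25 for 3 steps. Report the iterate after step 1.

g′(u) = 10u
Step 1: g′(-0.5) = -5; u₁ = -0.5 − 0.25·(-5) = 0.75

0.75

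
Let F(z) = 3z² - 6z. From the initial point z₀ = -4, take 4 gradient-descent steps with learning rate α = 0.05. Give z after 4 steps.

-0.2005

F′(z) = 6z - 6
Step 1: F′(-4) = -30; z₁ = -4 − 0.05·(-30) = -2.5
Step 2: F′(-2.5) = -21; z₂ = -2.5 − 0.05·(-21) = -1.45
Step 3: F′(-1.45) = -14.7; z₃ = -1.45 − 0.05·(-14.7) = -0.715
Step 4: F′(-0.715) = -10.29; z₄ = -0.715 − 0.05·(-10.29) = -0.2005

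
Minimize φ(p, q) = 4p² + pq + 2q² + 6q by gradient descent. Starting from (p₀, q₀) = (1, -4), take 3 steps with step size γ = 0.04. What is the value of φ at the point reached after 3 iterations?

0.047634251776

∇φ = (8p + q, p + 4q + 6)
Step 1: at (1, -4), ∇φ = (4, -9) → (1, -4) − 0.04·(4, -9) = (0.84, -3.64)
Step 2: at (0.84, -3.64), ∇φ = (3.08, -7.72) → (0.84, -3.64) − 0.04·(3.08, -7.72) = (0.7168, -3.3312)
Step 3: at (0.7168, -3.3312), ∇φ = (2.4032, -6.608) → (0.7168, -3.3312) − 0.04·(2.4032, -6.608) = (0.620672, -3.06688)
φ(0.620672, -3.06688) = 0.047634251776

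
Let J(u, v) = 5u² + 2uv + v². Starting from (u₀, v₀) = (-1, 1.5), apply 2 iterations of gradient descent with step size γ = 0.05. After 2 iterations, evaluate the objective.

∇J = (10u + 2v, 2u + 2v)
(u₁, v₁) = (-1, 1.5) − 0.05·(-7, 1) = (-0.65, 1.45)
(u₂, v₂) = (-0.65, 1.45) − 0.05·(-3.6, 1.6) = (-0.47, 1.37)
J(-0.47, 1.37) = 1.6936

1.6936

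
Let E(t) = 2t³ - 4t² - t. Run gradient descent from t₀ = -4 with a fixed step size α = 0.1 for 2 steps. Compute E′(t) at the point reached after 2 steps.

235126.886616

E′(t) = 6t² - 8t - 1
Step 1: E′(-4) = 127; t₁ = -4 − 0.1·127 = -16.7
Step 2: E′(-16.7) = 1805.94; t₂ = -16.7 − 0.1·1805.94 = -197.294
E′(t) at (-197.294) = 235126.886616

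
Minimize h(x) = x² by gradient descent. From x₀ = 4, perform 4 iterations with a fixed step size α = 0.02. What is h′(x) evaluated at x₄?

h′(x) = 2x
x₁ = 4 − 0.02·8 = 3.84
x₂ = 3.84 − 0.02·7.68 = 3.6864
x₃ = 3.6864 − 0.02·7.3728 = 3.538944
x₄ = 3.538944 − 0.02·7.077888 = 3.39738624
h′(x) at (3.39738624) = 6.79477248

6.79477248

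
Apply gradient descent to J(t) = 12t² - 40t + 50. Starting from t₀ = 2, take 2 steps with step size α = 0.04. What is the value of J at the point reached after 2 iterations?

16.66667008

J′(t) = 24t - 40
Step 1: J′(2) = 8; t₁ = 2 − 0.04·8 = 1.68
Step 2: J′(1.68) = 0.32; t₂ = 1.68 − 0.04·0.32 = 1.6672
J(1.6672) = 16.66667008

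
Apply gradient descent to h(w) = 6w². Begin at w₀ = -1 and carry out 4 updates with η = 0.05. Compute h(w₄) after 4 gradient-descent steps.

h′(w) = 12w
Step 1: h′(-1) = -12; w₁ = -1 − 0.05·(-12) = -0.4
Step 2: h′(-0.4) = -4.8; w₂ = -0.4 − 0.05·(-4.8) = -0.16
Step 3: h′(-0.16) = -1.92; w₃ = -0.16 − 0.05·(-1.92) = -0.064
Step 4: h′(-0.064) = -0.768; w₄ = -0.064 − 0.05·(-0.768) = -0.0256
h(-0.0256) = 0.00393216

0.00393216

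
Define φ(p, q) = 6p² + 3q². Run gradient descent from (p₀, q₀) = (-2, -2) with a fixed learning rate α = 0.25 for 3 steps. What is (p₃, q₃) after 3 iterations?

(16, 0.25)

∇φ = (12p, 6q)
(p₁, q₁) = (-2, -2) − 0.25·(-24, -12) = (4, 1)
(p₂, q₂) = (4, 1) − 0.25·(48, 6) = (-8, -0.5)
(p₃, q₃) = (-8, -0.5) − 0.25·(-96, -3) = (16, 0.25)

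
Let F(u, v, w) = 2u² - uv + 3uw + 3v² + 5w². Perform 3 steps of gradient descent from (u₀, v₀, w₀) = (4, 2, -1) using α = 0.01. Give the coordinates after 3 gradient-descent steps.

(3.68231, 1.77092, -1.044756)

∇F = (4u - v + 3w, -u + 6v, 3u + 10w)
(u₁, v₁, w₁) = (4, 2, -1) − 0.01·(11, 8, 2) = (3.89, 1.92, -1.02)
(u₂, v₂, w₂) = (3.89, 1.92, -1.02) − 0.01·(10.58, 7.63, 1.47) = (3.7842, 1.8437, -1.0347)
(u₃, v₃, w₃) = (3.7842, 1.8437, -1.0347) − 0.01·(10.189, 7.278, 1.0056) = (3.68231, 1.77092, -1.044756)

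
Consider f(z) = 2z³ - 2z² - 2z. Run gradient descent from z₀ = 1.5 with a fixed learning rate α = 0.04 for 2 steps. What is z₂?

1.171584

f′(z) = 6z² - 4z - 2
z₁ = 1.5 − 0.04·5.5 = 1.28
z₂ = 1.28 − 0.04·2.7104 = 1.171584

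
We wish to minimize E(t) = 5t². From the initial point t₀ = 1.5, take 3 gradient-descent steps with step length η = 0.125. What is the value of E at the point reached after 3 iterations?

E′(t) = 10t
Step 1: E′(1.5) = 15; t₁ = 1.5 − 0.125·15 = -0.375
Step 2: E′(-0.375) = -3.75; t₂ = -0.375 − 0.125·(-3.75) = 0.09375
Step 3: E′(0.09375) = 0.9375; t₃ = 0.09375 − 0.125·0.9375 = -0.0234375
E(-0.0234375) = 0.00274658203125

0.00274658203125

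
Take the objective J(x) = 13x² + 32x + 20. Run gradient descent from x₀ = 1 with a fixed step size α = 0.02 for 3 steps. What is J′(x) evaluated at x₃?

J′(x) = 26x + 32
Step 1: J′(1) = 58; x₁ = 1 − 0.02·58 = -0.16
Step 2: J′(-0.16) = 27.84; x₂ = -0.16 − 0.02·27.84 = -0.7168
Step 3: J′(-0.7168) = 13.3632; x₃ = -0.7168 − 0.02·13.3632 = -0.984064
J′(x) at (-0.984064) = 6.414336

6.414336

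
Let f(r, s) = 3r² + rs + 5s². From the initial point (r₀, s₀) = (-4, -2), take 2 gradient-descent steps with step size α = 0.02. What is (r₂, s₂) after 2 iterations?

(-3.032, -1.1464)

∇f = (6r + s, r + 10s)
(r₁, s₁) = (-4, -2) − 0.02·(-26, -24) = (-3.48, -1.52)
(r₂, s₂) = (-3.48, -1.52) − 0.02·(-22.4, -18.68) = (-3.032, -1.1464)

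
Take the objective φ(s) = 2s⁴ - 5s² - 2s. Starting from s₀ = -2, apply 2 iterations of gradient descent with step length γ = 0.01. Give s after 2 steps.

-1.38181888

φ′(s) = 8s³ - 10s - 2
s₁ = -2 − 0.01·(-46) = -1.54
s₂ = -1.54 − 0.01·(-15.818112) = -1.38181888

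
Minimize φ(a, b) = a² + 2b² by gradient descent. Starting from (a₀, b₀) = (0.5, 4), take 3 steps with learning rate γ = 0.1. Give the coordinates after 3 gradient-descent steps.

(0.256, 0.864)

∇φ = (2a, 4b)
Step 1: at (0.5, 4), ∇φ = (1, 16) → (0.5, 4) − 0.1·(1, 16) = (0.4, 2.4)
Step 2: at (0.4, 2.4), ∇φ = (0.8, 9.6) → (0.4, 2.4) − 0.1·(0.8, 9.6) = (0.32, 1.44)
Step 3: at (0.32, 1.44), ∇φ = (0.64, 5.76) → (0.32, 1.44) − 0.1·(0.64, 5.76) = (0.256, 0.864)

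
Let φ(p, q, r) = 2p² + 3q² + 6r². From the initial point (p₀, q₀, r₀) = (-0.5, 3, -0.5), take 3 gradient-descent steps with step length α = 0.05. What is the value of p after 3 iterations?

∇φ = (4p, 6q, 12r)
(p₁, q₁, r₁) = (-0.5, 3, -0.5) − 0.05·(-2, 18, -6) = (-0.4, 2.1, -0.2)
(p₂, q₂, r₂) = (-0.4, 2.1, -0.2) − 0.05·(-1.6, 12.6, -2.4) = (-0.32, 1.47, -0.08)
(p₃, q₃, r₃) = (-0.32, 1.47, -0.08) − 0.05·(-1.28, 8.82, -0.96) = (-0.256, 1.029, -0.032)
p = -0.256

-0.256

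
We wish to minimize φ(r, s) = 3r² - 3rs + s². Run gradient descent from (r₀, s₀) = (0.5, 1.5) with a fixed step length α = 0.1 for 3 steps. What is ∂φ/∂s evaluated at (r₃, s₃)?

0.4935

∇φ = (6r - 3s, -3r + 2s)
Step 1: at (0.5, 1.5), ∇φ = (-1.5, 1.5) → (0.5, 1.5) − 0.1·(-1.5, 1.5) = (0.65, 1.35)
Step 2: at (0.65, 1.35), ∇φ = (-0.15, 0.75) → (0.65, 1.35) − 0.1·(-0.15, 0.75) = (0.665, 1.275)
Step 3: at (0.665, 1.275), ∇φ = (0.165, 0.555) → (0.665, 1.275) − 0.1·(0.165, 0.555) = (0.6485, 1.2195)
∂φ/∂s at (0.6485, 1.2195) = 0.4935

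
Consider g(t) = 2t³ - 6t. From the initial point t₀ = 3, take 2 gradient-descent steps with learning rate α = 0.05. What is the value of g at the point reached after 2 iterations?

-3.758413824

g′(t) = 6t² - 6
Step 1: g′(3) = 48; t₁ = 3 − 0.05·48 = 0.6
Step 2: g′(0.6) = -3.84; t₂ = 0.6 − 0.05·(-3.84) = 0.792
g(0.792) = -3.758413824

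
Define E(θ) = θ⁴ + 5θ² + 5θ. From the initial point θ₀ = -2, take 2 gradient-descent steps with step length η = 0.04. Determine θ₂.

E′(θ) = 4θ³ + 10θ + 5
θ₁ = -2 − 0.04·(-47) = -0.12
θ₂ = -0.12 − 0.04·3.793088 = -0.27172352

-0.27172352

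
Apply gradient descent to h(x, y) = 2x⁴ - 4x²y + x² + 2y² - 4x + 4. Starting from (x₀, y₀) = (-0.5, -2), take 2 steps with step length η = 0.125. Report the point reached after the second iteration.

∇h = (8x³ - 8xy + 2x - 4, -4x² + 4y)
(x₁, y₁) = (-0.5, -2) − 0.125·(-14, -9) = (1.25, -0.875)
(x₂, y₂) = (1.25, -0.875) − 0.125·(22.875, -9.75) = (-1.609375, 0.34375)

(-1.609375, 0.34375)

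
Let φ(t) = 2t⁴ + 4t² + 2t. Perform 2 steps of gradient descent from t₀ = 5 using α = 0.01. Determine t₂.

φ′(t) = 8t³ + 8t + 2
t₁ = 5 − 0.01·1042 = -5.42
t₂ = -5.42 − 0.01·(-1315.120704) = 7.73120704

7.73120704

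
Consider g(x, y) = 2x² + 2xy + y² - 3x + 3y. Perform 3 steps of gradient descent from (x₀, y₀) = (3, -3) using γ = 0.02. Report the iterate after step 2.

∇g = (4x + 2y - 3, 2x + 2y + 3)
(x₁, y₁) = (3, -3) − 0.02·(3, 3) = (2.94, -3.06)
(x₂, y₂) = (2.94, -3.06) − 0.02·(2.64, 2.76) = (2.8872, -3.1152)

(2.8872, -3.1152)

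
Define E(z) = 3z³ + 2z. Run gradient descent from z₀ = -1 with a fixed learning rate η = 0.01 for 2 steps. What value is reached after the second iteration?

-1.240889

E′(z) = 9z² + 2
z₁ = -1 − 0.01·11 = -1.11
z₂ = -1.11 − 0.01·13.0889 = -1.240889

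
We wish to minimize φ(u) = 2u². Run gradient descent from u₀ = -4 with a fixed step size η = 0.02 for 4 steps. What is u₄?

φ′(u) = 4u
u₁ = -4 − 0.02·(-16) = -3.68
u₂ = -3.68 − 0.02·(-14.72) = -3.3856
u₃ = -3.3856 − 0.02·(-13.5424) = -3.114752
u₄ = -3.114752 − 0.02·(-12.459008) = -2.86557184

-2.86557184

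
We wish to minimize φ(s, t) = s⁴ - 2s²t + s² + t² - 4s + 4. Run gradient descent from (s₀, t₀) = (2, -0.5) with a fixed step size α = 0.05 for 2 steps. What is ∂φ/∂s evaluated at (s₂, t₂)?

-2.972161569024

∇φ = (4s³ - 4st + 2s - 4, -2s² + 2t)
Step 1: at (2, -0.5), ∇φ = (36, -9) → (2, -0.5) − 0.05·(36, -9) = (0.2, -0.05)
Step 2: at (0.2, -0.05), ∇φ = (-3.528, -0.18) → (0.2, -0.05) − 0.05·(-3.528, -0.18) = (0.3764, -0.041)
∂φ/∂s at (0.3764, -0.041) = -2.972161569024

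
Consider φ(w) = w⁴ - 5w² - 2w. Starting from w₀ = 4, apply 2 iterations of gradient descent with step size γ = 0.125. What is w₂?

5836.3359375

φ′(w) = 4w³ - 10w - 2
w₁ = 4 − 0.125·214 = -22.75
w₂ = -22.75 − 0.125·(-46872.6875) = 5836.3359375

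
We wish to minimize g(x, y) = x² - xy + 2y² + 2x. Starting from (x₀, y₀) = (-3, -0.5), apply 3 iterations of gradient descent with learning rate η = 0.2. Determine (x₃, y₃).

∇g = (2x - y + 2, -x + 4y)
(x₁, y₁) = (-3, -0.5) − 0.2·(-3.5, 1) = (-2.3, -0.7)
(x₂, y₂) = (-2.3, -0.7) − 0.2·(-1.9, -0.5) = (-1.92, -0.6)
(x₃, y₃) = (-1.92, -0.6) − 0.2·(-1.24, -0.48) = (-1.672, -0.504)

(-1.672, -0.504)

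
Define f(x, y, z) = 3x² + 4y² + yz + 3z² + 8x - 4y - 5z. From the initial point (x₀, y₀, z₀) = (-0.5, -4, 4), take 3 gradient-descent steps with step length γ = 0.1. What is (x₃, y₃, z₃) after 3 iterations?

∇f = (6x + 8, 8y + z - 4, y + 6z - 5)
(x₁, y₁, z₁) = (-0.5, -4, 4) − 0.1·(5, -32, 15) = (-1, -0.8, 2.5)
(x₂, y₂, z₂) = (-1, -0.8, 2.5) − 0.1·(2, -7.9, 9.2) = (-1.2, -0.01, 1.58)
(x₃, y₃, z₃) = (-1.2, -0.01, 1.58) − 0.1·(0.8, -2.5, 4.47) = (-1.28, 0.24, 1.133)

(-1.28, 0.24, 1.133)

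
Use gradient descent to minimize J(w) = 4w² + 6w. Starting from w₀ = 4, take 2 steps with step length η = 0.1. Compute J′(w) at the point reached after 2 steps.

1.52

J′(w) = 8w + 6
Step 1: J′(4) = 38; w₁ = 4 − 0.1·38 = 0.2
Step 2: J′(0.2) = 7.6; w₂ = 0.2 − 0.1·7.6 = -0.56
J′(w) at (-0.56) = 1.52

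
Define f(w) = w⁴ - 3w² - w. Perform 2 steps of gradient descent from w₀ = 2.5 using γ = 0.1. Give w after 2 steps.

f′(w) = 4w³ - 6w - 1
Step 1: f′(2.5) = 46.5; w₁ = 2.5 − 0.1·46.5 = -2.15
Step 2: f′(-2.15) = -27.8535; w₂ = -2.15 − 0.1·(-27.8535) = 0.63535

0.63535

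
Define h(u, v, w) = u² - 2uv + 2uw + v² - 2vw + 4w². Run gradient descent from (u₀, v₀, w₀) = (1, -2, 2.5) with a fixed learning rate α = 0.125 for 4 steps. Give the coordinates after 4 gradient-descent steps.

(-0.3984375, -0.6015625, -0.0703125)

∇h = (2u - 2v + 2w, -2u + 2v - 2w, 2u - 2v + 8w)
Step 1: at (1, -2, 2.5), ∇h = (11, -11, 26) → (1, -2, 2.5) − 0.125·(11, -11, 26) = (-0.375, -0.625, -0.75)
Step 2: at (-0.375, -0.625, -0.75), ∇h = (-1, 1, -5.5) → (-0.375, -0.625, -0.75) − 0.125·(-1, 1, -5.5) = (-0.25, -0.75, -0.0625)
Step 3: at (-0.25, -0.75, -0.0625), ∇h = (0.875, -0.875, 0.5) → (-0.25, -0.75, -0.0625) − 0.125·(0.875, -0.875, 0.5) = (-0.359375, -0.640625, -0.125)
Step 4: at (-0.359375, -0.640625, -0.125), ∇h = (0.3125, -0.3125, -0.4375) → (-0.359375, -0.640625, -0.125) − 0.125·(0.3125, -0.3125, -0.4375) = (-0.3984375, -0.6015625, -0.0703125)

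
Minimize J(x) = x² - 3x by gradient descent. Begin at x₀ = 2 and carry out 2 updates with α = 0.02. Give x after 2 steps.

1.9608

J′(x) = 2x - 3
Step 1: J′(2) = 1; x₁ = 2 − 0.02·1 = 1.98
Step 2: J′(1.98) = 0.96; x₂ = 1.98 − 0.02·0.96 = 1.9608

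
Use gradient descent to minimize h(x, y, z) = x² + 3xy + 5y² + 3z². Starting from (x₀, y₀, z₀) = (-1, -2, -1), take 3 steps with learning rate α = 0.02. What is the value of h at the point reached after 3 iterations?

∇h = (2x + 3y, 3x + 10y, 6z)
Step 1: at (-1, -2, -1), ∇h = (-8, -23, -6) → (-1, -2, -1) − 0.02·(-8, -23, -6) = (-0.84, -1.54, -0.88)
Step 2: at (-0.84, -1.54, -0.88), ∇h = (-6.3, -17.92, -5.28) → (-0.84, -1.54, -0.88) − 0.02·(-6.3, -17.92, -5.28) = (-0.714, -1.1816, -0.7744)
Step 3: at (-0.714, -1.1816, -0.7744), ∇h = (-4.9728, -13.958, -4.6464) → (-0.714, -1.1816, -0.7744) − 0.02·(-4.9728, -13.958, -4.6464) = (-0.614544, -0.90244, -0.681472)
h(-0.614544, -0.90244, -0.681472) = 7.506633618368

7.506633618368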